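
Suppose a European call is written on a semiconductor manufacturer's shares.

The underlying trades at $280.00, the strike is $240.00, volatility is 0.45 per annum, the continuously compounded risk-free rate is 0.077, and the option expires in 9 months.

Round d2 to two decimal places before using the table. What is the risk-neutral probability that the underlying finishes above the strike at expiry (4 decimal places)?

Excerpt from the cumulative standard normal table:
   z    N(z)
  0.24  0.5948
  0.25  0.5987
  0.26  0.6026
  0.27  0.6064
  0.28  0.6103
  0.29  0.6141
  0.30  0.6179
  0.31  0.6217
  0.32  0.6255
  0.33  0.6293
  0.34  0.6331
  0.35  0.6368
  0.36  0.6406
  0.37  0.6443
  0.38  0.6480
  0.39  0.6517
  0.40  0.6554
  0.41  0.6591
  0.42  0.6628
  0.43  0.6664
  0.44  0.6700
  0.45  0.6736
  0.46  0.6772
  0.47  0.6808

σ√T = 0.45 × 0.8660 = 0.3897
d₁ = [ln(280/240) + (0.077 + 0.45²/2)·0.75] / 0.3897 = [0.1542 + 0.1337] / 0.3897 = 0.7386 ≈ 0.74
d₂ = d₁ − σ√T = 0.7386 − 0.3897 = 0.3489 ≈ 0.35
Risk-neutral Pr[S_T > K] = N(d₂) = N(0.35) = 0.6368

0.6368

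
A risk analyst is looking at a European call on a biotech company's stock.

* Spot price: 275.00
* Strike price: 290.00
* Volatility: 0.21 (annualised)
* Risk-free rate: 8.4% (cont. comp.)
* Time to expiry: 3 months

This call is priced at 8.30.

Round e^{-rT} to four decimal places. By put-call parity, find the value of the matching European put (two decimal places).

17.27

exp(−rT) = exp(−0.084·0.25) = 0.9792
Put-call parity: C − P = S − K·e^(−rT) = 275 − 290·0.9792 = 275 − 283.9680 = -8.9680
P = C − (C − P) = 8.30 − (-8.9680) = 17.2680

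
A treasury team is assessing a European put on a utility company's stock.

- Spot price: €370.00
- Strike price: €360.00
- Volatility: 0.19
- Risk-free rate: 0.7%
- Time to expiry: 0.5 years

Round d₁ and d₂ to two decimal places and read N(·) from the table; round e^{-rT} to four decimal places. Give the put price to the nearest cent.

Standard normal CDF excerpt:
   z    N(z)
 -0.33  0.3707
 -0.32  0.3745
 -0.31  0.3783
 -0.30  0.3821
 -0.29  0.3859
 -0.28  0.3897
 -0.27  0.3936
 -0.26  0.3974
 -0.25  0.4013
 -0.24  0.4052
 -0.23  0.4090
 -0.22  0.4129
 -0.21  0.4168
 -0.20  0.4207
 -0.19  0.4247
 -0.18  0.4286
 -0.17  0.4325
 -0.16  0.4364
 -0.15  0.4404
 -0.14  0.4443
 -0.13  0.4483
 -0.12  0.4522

€15.18

σ√T = 0.19 × 0.7071 = 0.1344
d₁ = [ln(370/360) + (0.007 + ½·0.19²)·0.5] / (σ√T) = (0.0274 + 0.0125) / 0.1344 = 0.2972 which rounds to 0.30
d₂ = 0.2972 − 0.1344 = 0.1628 which rounds to 0.16
exp(−rT) = exp(−0.007·0.5) = 0.9965
N(−d₂) = N(-0.16) = 0.4364;  N(−d₁) = N(-0.30) = 0.3821
P = 360·0.9965·0.4364 − 370·0.3821 = 156.5541 − 141.3770 = 15.1771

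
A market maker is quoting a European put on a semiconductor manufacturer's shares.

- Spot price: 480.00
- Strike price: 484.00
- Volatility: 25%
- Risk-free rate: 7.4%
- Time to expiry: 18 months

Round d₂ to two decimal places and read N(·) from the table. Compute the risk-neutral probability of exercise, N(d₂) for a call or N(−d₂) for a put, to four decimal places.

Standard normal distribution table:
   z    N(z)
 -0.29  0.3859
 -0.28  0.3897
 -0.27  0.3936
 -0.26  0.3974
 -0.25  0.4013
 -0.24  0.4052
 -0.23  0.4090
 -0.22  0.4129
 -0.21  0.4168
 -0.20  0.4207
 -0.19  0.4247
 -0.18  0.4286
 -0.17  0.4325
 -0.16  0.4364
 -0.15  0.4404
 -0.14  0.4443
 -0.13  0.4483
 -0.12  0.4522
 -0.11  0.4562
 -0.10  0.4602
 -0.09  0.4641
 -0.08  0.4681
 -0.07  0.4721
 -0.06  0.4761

0.4286

T = 1.5;  σ√T = 0.3062
ln(S/K) + (r + σ²/2)T = ln(480/484) + (0.074 + 0.25²/2)·1.5 = -0.0083 + 0.1579 = 0.1496
d₁ = 0.1496 / 0.3062 = 0.4885 ⇒ 0.49
d₂ = d₁ − σ√T = 0.4885 − 0.3062 = 0.1823 ⇒ 0.18
Pr(exercise) under Q = N(−d₂) = N(-0.18) = 0.4286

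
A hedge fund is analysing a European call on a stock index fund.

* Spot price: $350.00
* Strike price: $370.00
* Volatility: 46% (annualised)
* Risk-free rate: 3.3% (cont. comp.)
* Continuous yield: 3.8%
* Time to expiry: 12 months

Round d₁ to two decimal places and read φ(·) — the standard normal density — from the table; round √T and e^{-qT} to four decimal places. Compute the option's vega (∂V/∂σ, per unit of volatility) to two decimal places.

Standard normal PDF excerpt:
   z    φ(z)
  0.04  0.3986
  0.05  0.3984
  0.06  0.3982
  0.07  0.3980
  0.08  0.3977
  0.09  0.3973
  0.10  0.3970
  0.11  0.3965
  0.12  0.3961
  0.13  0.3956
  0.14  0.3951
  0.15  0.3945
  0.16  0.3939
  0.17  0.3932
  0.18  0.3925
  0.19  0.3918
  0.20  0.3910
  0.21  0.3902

σ√T = 0.46 × 1.0000 = 0.4600
d₁ = [ln(350/370) + (0.033 − 0.038 + 0.46²/2)·1] / 0.4600 = [-0.0556 + 0.1008] / 0.4600 = 0.0983 ⇒ 0.10
√T = √1 = 1.0000
φ(d₁) = φ(0.10) = 0.3970
e^(−qT) = e^(−0.038·1) = 0.9627
vega = S·e^(−qT)·φ(d₁)·√T = 350·0.9627·0.3970·1.0000 = 133.7672

133.77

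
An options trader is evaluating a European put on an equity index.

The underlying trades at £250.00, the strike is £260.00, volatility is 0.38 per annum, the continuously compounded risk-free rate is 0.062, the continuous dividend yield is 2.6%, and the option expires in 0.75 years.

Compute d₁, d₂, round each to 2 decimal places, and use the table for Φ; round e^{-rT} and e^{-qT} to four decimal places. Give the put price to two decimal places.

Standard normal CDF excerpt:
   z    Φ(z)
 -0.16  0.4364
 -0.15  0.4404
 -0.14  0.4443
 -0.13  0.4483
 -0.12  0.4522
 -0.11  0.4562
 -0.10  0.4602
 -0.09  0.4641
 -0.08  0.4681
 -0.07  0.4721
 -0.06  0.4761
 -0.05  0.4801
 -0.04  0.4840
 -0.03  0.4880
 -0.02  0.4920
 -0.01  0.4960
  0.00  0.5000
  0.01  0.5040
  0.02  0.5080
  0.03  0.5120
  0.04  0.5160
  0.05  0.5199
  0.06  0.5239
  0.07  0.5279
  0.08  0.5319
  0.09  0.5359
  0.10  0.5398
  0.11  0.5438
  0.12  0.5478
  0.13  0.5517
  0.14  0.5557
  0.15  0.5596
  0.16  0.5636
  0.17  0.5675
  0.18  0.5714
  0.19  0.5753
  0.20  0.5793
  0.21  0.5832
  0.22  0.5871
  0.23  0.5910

σ√T = 0.38·√0.75 = 0.3291
ln(S/K) + (r − q + σ²/2)T = ln(250/260) + (0.062 − 0.026 + 0.38²/2)·0.75 = -0.0392 + 0.0811 = 0.0419
d₁ = 0.0419 / 0.3291 = 0.1274 which rounds to 0.13
d₂ = d₁ − σ√T = 0.1274 − 0.3291 = -0.2017 which rounds to -0.20
e^(−qT) = e^(−0.026·0.75) = 0.9807;  e^(−rT) = e^(−0.062·0.75) = 0.9546
P = 260·0.9546·N(0.20) − 250·0.9807·N(-0.13) = 260·0.9546·0.5793 − 250·0.9807·0.4483 = 143.7799 − 109.9120 = 33.8680

£33.87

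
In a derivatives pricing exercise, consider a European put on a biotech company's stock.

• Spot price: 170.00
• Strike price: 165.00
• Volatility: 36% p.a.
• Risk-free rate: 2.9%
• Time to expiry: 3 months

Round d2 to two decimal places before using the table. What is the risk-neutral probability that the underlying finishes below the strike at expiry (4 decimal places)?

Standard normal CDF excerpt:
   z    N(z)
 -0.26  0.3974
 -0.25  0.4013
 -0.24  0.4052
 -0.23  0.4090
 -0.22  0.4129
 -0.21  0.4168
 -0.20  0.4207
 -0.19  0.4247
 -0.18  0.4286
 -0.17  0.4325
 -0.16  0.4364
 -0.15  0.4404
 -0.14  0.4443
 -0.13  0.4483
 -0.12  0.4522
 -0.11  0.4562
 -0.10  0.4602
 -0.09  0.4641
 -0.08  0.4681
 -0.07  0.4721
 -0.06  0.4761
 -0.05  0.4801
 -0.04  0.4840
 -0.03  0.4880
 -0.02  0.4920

0.4522

σ√T = 0.36·√0.25 = 0.1800
ln(S/K) + (r + σ²/2)T = ln(170/165) + (0.029 + 0.36²/2)·0.25 = 0.0299 + 0.0234 = 0.0533
d₁ = 0.0533 / 0.1800 = 0.2961 ≈ 0.30
d₂ = d₁ − σ√T = 0.2961 − 0.1800 = 0.1161 ≈ 0.12
Risk-neutral Pr[S_T < K] = N(−d₂) = N(-0.12) = 0.4522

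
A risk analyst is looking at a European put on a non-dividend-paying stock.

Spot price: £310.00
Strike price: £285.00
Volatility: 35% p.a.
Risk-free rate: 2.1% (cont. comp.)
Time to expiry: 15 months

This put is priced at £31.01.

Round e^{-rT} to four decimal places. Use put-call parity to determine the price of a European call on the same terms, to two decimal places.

£63.39

exp(−rT) = exp(−0.021·1.25) = 0.9741
Put-call parity: C − P = S − K·e^(−rT) = 310 − 285·0.9741 = 310 − 277.6185 = 32.3815
C = P + (C − P) = 31.01 + (32.3815) = 63.3915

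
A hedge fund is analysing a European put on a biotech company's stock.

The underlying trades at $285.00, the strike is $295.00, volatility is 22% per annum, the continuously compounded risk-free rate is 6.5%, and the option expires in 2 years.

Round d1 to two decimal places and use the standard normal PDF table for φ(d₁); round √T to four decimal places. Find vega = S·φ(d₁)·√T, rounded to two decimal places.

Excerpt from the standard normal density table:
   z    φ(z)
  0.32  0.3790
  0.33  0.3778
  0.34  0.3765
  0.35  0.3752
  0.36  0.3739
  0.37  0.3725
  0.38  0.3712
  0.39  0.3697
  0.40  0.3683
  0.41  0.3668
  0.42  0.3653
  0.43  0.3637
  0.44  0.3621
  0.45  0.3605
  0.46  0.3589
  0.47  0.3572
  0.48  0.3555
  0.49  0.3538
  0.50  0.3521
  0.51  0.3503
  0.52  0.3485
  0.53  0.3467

144.65

σ√T = 0.22 × 1.4142 = 0.3111
d₁ = [ln(285/295) + (0.065 + ½·0.22²)·2] / (σ√T) = (-0.0345 + 0.1784) / 0.3111 = 0.4626 which rounds to 0.46
√T = √2 = 1.4142
φ(d₁) = φ(0.46) = 0.3589
vega = S·φ(d₁)·√T = 285·0.3589·1.4142 = 144.6536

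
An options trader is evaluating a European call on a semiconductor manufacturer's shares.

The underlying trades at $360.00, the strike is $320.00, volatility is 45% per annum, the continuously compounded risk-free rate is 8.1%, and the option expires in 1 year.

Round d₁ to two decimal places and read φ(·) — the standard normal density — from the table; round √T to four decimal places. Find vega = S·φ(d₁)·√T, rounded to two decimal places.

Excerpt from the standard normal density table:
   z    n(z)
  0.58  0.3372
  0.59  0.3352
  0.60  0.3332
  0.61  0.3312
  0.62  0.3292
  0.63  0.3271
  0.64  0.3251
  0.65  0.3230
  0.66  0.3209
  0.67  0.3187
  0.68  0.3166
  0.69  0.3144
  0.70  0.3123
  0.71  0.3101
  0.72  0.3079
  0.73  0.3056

σ√T = 0.45 × 1.0000 = 0.4500
d₁ = [ln(360/320) + (0.081 + 0.45²/2)·1] / 0.4500 = [0.1178 + 0.1823] / 0.4500 = 0.6667 ⇒ 0.67
√T = √1 = 1.0000
φ(d₁) = φ(0.67) = 0.3187
vega = S·φ(d₁)·√T = 360·0.3187·1.0000 = 114.7320

114.73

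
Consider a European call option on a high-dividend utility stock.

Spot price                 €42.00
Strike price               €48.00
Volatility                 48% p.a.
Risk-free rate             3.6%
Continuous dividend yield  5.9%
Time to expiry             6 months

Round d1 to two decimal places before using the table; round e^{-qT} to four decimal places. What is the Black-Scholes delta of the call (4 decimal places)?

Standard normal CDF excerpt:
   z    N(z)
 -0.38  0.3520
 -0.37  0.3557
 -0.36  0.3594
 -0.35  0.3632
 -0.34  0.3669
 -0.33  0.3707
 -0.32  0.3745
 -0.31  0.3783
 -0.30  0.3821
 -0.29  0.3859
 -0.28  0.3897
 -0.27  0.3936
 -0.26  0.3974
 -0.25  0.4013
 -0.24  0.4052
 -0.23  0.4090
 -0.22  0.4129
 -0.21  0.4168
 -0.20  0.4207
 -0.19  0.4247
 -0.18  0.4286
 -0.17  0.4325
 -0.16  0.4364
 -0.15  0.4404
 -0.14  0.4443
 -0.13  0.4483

0.3858

σ√T = 0.48 × 0.7071 = 0.3394
d₁ = [ln(42/48) + (0.036 − 0.059 + 0.48²/2)·0.5] / 0.3394 = [-0.1335 + 0.0461] / 0.3394 = -0.2576 → -0.26
N(d₁) = N(-0.26) = 0.3974
Δ_call = e^(−qT)·N(d₁) = 0.9709·0.3974 = 0.3858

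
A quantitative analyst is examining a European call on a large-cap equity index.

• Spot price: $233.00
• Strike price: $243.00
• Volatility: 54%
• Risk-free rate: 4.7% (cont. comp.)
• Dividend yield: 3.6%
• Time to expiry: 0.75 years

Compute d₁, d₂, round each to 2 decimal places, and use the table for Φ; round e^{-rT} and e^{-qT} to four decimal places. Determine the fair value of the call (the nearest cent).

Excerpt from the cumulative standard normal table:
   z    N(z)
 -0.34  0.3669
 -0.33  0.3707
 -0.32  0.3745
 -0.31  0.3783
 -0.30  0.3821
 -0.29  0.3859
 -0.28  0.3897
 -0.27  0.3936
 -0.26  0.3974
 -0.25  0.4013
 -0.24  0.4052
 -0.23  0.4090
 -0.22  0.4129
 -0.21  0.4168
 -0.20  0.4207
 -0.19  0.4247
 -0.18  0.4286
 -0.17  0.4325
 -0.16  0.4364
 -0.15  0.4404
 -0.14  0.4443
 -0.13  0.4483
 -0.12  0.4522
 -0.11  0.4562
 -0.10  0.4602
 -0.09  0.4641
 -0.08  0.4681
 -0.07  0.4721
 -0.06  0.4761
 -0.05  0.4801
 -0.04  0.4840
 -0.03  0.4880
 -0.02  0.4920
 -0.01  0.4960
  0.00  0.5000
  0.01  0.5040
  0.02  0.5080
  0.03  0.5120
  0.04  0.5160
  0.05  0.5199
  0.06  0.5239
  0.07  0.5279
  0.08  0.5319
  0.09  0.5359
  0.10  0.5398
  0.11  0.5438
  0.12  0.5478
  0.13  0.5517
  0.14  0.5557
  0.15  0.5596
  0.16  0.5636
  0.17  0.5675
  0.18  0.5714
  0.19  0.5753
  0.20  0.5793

σ√T = 0.54 × 0.8660 = 0.4677
d₁ = [ln(233/243) + (0.047 − 0.036 + 0.54²/2)·0.75] / 0.4677 = [-0.0420 + 0.1176] / 0.4677 = 0.1616 which rounds to 0.16
d₂ = d₁ − σ√T = 0.1616 − 0.4677 = -0.3060 which rounds to -0.31
exp(−qT) = exp(−0.036·0.75) = 0.9734;  exp(−rT) = exp(−0.047·0.75) = 0.9654
N(d₁) = N(0.16) = 0.5636;  N(d₂) = N(-0.31) = 0.3783
C = 233·0.9734·0.5636 − 243·0.9654·0.3783 = 127.8257 − 88.7462 = 39.0795

$39.08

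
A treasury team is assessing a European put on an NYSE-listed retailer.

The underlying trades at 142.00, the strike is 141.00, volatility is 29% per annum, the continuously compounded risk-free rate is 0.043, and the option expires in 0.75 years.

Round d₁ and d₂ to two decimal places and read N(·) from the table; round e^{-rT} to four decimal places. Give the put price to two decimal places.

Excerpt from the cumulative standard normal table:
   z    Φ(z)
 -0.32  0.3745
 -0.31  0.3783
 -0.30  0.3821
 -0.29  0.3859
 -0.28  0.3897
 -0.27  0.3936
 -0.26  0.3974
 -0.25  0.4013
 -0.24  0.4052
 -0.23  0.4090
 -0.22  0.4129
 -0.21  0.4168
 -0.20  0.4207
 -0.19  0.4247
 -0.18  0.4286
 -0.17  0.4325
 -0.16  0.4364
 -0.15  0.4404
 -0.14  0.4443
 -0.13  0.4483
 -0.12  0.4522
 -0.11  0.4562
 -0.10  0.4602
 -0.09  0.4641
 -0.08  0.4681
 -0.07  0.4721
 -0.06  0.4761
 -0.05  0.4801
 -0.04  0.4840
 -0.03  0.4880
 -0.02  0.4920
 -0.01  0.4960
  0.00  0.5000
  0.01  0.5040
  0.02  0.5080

σ√T = 0.29 × 0.8660 = 0.2511
d₁ = [ln(142/141) + (0.043 + 0.29²/2)·0.75] / 0.2511 = [0.0071 + 0.0638] / 0.2511 = 0.2821 which rounds to 0.28
d₂ = d₁ − σ√T = 0.2821 − 0.2511 = 0.0310 which rounds to 0.03
exp(−rT) = exp(−0.043·0.75) = 0.9683
N(−d₂) = N(-0.03) = 0.4880;  N(−d₁) = N(-0.28) = 0.3897
P = 141·0.9683·0.4880 − 142·0.3897 = 66.6268 − 55.3374 = 11.2894

11.29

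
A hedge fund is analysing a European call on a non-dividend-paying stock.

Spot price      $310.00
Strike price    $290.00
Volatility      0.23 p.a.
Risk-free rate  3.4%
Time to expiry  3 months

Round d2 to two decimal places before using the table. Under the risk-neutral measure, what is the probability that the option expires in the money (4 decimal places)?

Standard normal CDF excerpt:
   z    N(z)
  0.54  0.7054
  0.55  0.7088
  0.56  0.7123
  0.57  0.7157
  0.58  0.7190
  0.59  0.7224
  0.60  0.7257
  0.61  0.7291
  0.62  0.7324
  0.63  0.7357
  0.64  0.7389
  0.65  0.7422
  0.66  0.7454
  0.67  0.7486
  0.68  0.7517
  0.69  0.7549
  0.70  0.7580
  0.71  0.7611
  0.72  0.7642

σ√T = 0.23·√0.25 = 0.1150
d₁ = [ln(310/290) + (0.034 + ½·0.23²)·0.25] / (σ√T) = (0.0667 + 0.0151) / 0.1150 = 0.7113 → 0.71
d₂ = 0.7113 − 0.1150 = 0.5963 → 0.60
Risk-neutral Pr[S_T > K] = N(d₂) = N(0.60) = 0.7257

0.7257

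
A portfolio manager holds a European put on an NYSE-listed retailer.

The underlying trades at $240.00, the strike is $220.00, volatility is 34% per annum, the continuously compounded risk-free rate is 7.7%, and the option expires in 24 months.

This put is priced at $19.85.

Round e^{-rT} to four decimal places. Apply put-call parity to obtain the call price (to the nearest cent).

exp(−rT) = exp(−0.077·2) = 0.8573
Put-call parity: C − P = S − K·e^(−rT) = 240 − 220·0.8573 = 240 − 188.6060 = 51.3940
C = P + (C − P) = 19.85 + (51.3940) = 71.2440

$71.24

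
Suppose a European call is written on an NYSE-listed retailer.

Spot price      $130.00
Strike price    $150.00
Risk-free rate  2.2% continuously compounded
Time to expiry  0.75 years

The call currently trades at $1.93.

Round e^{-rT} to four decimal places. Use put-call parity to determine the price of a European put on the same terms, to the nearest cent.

e^(−rT) = e^(−0.022·0.75) = 0.9836
Put-call parity: C − P = S − K·e^(−rT) = 130 − 150·0.9836 = 130 − 147.5400 = -17.5400
P = C − (C − P) = 1.93 − (-17.5400) = 19.4700

$19.47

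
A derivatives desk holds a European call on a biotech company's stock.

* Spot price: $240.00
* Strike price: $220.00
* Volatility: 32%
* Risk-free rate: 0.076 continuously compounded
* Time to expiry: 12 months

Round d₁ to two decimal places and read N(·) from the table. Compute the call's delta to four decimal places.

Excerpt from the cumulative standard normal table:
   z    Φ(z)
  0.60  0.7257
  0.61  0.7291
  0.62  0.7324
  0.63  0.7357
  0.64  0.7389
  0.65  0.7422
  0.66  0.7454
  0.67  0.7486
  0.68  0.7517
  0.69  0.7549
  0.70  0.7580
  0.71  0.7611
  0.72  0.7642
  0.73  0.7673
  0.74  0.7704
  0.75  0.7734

0.7486

σ√T = 0.32 × 1.0000 = 0.3200
d₁ = [ln(240/220) + (0.076 + 0.32²/2)·1] / 0.3200 = [0.0870 + 0.1272] / 0.3200 = 0.6694 ⇒ 0.67
N(d₁) = N(0.67) = 0.7486
Δ_call = N(d₁) = 0.7486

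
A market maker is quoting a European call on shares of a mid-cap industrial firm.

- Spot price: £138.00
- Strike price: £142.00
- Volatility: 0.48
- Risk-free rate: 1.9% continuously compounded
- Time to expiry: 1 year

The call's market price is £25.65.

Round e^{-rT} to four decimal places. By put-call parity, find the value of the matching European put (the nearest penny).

£26.98

exp(−rT) = exp(−0.019·1) = 0.9812
Put-call parity: C − P = S − K·e^(−rT) = 138 − 142·0.9812 = 138 − 139.3304 = -1.3304
P = C − (C − P) = 25.65 − (-1.3304) = 26.9804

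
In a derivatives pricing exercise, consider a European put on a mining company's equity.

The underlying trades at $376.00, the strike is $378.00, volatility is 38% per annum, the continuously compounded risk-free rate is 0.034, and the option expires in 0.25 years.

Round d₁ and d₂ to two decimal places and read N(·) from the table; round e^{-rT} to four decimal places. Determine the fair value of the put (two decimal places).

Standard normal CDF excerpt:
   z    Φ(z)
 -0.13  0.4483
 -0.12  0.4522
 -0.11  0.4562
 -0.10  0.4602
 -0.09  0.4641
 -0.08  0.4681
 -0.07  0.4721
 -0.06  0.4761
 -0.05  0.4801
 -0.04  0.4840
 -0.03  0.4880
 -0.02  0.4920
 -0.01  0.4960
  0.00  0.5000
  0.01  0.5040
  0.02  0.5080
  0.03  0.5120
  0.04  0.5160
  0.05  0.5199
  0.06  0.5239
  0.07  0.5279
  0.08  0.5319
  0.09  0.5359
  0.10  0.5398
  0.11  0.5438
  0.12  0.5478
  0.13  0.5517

$27.82

T = 0.25;  σ√T = 0.1900
ln(S/K) + (r + σ²/2)T = ln(376/378) + (0.034 + 0.38²/2)·0.25 = -0.0053 + 0.0266 = 0.0212
d₁ = 0.0212 / 0.1900 = 0.1118 → 0.11
d₂ = d₁ − σ√T = 0.1118 − 0.1900 = -0.0782 → -0.08
e^(−rT) = e^(−0.034·0.25) = 0.9915
N(−d₂) = N(0.08) = 0.5319;  N(−d₁) = N(-0.11) = 0.4562
P = 378·0.9915·0.5319 − 376·0.4562 = 199.3492 − 171.5312 = 27.8180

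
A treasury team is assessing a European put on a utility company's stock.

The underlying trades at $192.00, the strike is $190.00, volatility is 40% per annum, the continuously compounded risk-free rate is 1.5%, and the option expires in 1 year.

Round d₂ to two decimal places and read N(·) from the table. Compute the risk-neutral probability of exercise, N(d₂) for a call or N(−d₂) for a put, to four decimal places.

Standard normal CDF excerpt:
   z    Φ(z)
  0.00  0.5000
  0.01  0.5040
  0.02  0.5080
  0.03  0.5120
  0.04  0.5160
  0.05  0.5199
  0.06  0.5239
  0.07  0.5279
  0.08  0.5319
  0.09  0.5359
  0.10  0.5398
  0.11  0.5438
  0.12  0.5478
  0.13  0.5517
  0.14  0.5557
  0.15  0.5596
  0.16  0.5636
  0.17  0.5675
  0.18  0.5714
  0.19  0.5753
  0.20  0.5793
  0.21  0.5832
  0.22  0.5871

0.5557

σ√T = 0.4 × 1.0000 = 0.4000
ln(S/K) + (r + σ²/2)T = ln(192/190) + (0.015 + 0.4²/2)·1 = 0.0105 + 0.0950 = 0.1055
d₁ = 0.1055 / 0.4000 = 0.2637 ≈ 0.26
d₂ = d₁ − σ√T = 0.2637 − 0.4000 = -0.1363 ≈ -0.14
Risk-neutral Pr[S_T < K] = N(−d₂) = N(0.14) = 0.5557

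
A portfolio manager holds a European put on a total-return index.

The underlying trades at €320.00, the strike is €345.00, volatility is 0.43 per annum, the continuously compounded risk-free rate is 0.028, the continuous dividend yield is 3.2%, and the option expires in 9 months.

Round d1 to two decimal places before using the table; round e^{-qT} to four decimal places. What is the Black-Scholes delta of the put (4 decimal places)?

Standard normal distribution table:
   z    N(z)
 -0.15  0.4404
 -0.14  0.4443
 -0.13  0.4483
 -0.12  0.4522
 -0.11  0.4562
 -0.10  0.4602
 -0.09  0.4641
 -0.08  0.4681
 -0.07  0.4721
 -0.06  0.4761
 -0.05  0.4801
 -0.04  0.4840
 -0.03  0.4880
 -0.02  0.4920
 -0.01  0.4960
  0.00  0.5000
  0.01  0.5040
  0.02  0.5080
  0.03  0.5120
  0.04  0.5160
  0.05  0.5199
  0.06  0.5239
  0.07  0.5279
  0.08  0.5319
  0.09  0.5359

σ√T = 0.43 × 0.8660 = 0.3724
d₁ = [ln(320/345) + (0.028 − 0.032 + ½·0.43²)·0.75] / (σ√T) = (-0.0752 + 0.0663) / 0.3724 = -0.0239 ≈ -0.02
N(d₁) = N(-0.02) = 0.4920
Δ_put = exp(−qT)·(N(d₁) − 1) = 0.9763·(0.4920 − 1) = -0.4960

-0.4960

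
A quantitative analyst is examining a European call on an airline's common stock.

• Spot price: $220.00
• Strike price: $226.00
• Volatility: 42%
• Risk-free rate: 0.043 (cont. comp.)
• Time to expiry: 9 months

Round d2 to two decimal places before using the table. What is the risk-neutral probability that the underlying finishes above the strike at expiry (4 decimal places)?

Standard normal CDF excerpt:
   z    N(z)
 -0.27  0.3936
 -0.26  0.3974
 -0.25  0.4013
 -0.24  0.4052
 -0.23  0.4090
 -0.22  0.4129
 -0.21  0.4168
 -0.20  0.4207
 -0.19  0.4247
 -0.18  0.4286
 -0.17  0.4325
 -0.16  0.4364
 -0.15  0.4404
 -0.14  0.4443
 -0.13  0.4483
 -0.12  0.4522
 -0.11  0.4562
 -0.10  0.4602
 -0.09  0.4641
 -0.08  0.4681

T = 0.75;  σ√T = 0.3637
ln(S/K) + (r + σ²/2)T = ln(220/226) + (0.043 + 0.42²/2)·0.75 = -0.0269 + 0.0984 = 0.0715
d₁ = 0.0715 / 0.3637 = 0.1966 ≈ 0.20
d₂ = d₁ − σ√T = 0.1966 − 0.3637 = -0.1672 ≈ -0.17
Pr(exercise) under Q = N(d₂) = 0.4325

0.4325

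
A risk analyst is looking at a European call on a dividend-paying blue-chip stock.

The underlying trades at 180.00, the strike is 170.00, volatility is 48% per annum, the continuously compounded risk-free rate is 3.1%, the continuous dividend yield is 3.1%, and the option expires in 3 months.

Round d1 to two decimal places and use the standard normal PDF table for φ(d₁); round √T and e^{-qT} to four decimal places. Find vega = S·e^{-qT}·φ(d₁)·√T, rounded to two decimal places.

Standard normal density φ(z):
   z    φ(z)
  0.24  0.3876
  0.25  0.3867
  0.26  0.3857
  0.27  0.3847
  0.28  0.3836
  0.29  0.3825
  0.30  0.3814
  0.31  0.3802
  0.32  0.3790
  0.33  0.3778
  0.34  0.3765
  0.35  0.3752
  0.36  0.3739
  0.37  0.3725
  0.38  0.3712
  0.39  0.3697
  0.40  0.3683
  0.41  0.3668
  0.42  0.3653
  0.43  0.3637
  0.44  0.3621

33.39

T = 0.25;  σ√T = 0.2400
d₁ = [ln(180/170) + (0.031 − 0.031 + 0.48²/2)·0.25] / 0.2400 = [0.0572 + 0.0288] / 0.2400 = 0.3582 → 0.36
√T = √0.25 = 0.5000
φ(d₁) = φ(0.36) = 0.3739
e^(−qT) = e^(−0.031·0.25) = 0.9923
vega = S·e^(−qT)·φ(d₁)·√T = 180·0.9923·0.3739·0.5000 = 33.3919
(Vega is the same for a European call and put with the same parameters.)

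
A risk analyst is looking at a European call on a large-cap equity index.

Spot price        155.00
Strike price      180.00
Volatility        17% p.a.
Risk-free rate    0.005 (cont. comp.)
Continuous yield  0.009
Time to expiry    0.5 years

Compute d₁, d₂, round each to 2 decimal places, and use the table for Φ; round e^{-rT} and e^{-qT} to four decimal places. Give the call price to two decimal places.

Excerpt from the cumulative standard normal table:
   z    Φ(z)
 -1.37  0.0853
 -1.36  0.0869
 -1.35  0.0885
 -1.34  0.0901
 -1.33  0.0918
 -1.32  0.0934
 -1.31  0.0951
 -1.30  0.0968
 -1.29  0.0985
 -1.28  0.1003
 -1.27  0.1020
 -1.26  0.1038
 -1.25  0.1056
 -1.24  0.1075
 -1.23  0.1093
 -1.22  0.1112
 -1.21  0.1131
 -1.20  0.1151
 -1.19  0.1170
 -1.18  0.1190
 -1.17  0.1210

0.99

T = 0.5;  σ√T = 0.1202
d₁ = [ln(155/180) + (0.005 − 0.009 + 0.17²/2)·0.5] / 0.1202 = [-0.1495 + 0.0052] / 0.1202 = -1.2005 ⇒ -1.20
d₂ = d₁ − σ√T = -1.2005 − 0.1202 = -1.3207 ⇒ -1.32
exp(−qT) = exp(−0.009·0.5) = 0.9955;  exp(−rT) = exp(−0.005·0.5) = 0.9975
N(d₁) = N(-1.20) = 0.1151;  N(d₂) = N(-1.32) = 0.0934
C = 155·0.9955·0.1151 − 180·0.9975·0.0934 = 17.7602 − 16.7700 = 0.9902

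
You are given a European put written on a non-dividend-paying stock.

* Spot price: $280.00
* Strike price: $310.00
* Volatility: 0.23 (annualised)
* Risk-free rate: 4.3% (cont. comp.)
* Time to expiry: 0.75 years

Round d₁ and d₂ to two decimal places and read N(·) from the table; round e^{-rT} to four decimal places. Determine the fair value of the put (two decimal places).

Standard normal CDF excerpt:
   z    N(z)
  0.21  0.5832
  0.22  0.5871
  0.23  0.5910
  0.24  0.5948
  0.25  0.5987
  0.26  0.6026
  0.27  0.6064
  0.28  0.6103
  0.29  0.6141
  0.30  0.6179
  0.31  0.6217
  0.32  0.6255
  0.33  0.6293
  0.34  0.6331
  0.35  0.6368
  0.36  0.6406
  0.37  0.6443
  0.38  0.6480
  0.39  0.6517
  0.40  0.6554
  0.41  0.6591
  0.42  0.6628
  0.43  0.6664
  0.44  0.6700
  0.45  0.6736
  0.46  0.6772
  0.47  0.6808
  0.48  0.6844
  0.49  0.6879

$34.56

σ√T = 0.23 × 0.8660 = 0.1992
d₁ = [ln(280/310) + (0.043 + ½·0.23²)·0.75] / (σ√T) = (-0.1018 + 0.0521) / 0.1992 = -0.2495 → -0.25
d₂ = -0.2495 − 0.1992 = -0.4487 → -0.45
exp(−rT) = exp(−0.043·0.75) = 0.9683
P = 310·0.9683·N(0.45) − 280·N(0.25) = 310·0.9683·0.6736 − 280·0.5987 = 202.1965 − 167.6360 = 34.5605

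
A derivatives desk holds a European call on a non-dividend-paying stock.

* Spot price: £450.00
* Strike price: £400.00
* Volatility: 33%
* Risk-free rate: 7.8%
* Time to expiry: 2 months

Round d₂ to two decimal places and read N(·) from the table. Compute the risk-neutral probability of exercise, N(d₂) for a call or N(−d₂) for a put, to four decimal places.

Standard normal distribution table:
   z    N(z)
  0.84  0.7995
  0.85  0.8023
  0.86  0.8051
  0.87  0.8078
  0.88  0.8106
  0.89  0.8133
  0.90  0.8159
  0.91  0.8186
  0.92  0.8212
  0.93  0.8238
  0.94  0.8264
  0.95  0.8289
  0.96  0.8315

0.8159

σ√T = 0.33 × 0.4082 = 0.1347
d₁ = [ln(450/400) + (0.078 + 0.33²/2)·0.1667] / 0.1347 = [0.1178 + 0.0221] / 0.1347 = 1.0381 which rounds to 1.04
d₂ = d₁ − σ√T = 1.0381 − 0.1347 = 0.9034 which rounds to 0.90
Risk-neutral Pr[S_T > K] = N(d₂) = N(0.90) = 0.8159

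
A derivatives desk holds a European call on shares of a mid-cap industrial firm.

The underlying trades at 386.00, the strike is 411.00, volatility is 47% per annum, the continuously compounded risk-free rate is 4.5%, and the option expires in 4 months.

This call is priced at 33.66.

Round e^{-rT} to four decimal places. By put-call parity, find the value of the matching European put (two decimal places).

52.54

exp(−rT) = exp(−0.045·0.3333) = 0.9851
Put-call parity: C − P = S − K·e^(−rT) = 386 − 411·0.9851 = 386 − 404.8761 = -18.8761
P = C − (C − P) = 33.66 − (-18.8761) = 52.5361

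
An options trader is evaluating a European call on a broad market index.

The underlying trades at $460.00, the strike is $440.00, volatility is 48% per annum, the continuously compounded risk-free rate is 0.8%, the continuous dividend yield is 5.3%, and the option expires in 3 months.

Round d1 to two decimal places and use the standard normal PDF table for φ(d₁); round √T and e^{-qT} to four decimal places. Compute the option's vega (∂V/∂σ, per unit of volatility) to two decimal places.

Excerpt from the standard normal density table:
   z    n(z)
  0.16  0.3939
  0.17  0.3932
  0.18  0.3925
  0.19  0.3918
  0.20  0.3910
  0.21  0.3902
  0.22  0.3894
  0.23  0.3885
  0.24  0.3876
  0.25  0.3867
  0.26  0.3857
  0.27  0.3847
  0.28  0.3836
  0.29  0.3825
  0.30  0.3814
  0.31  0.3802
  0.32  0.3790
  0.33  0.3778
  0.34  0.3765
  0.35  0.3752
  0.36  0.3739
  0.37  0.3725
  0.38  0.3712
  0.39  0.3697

87.54

σ√T = 0.48·√0.25 = 0.2400
ln(S/K) + (r − q + σ²/2)T = ln(460/440) + (0.008 − 0.053 + 0.48²/2)·0.25 = 0.0445 + 0.0175 = 0.0620
d₁ = 0.0620 / 0.2400 = 0.2583 ⇒ 0.26
√T = √0.25 = 0.5000
φ(d₁) = φ(0.26) = 0.3857
e^(−qT) = e^(−0.053·0.25) = 0.9868
vega = S·e^(−qT)·φ(d₁)·√T = 460·0.9868·0.3857·0.5000 = 87.5400
(The put has the same vega.)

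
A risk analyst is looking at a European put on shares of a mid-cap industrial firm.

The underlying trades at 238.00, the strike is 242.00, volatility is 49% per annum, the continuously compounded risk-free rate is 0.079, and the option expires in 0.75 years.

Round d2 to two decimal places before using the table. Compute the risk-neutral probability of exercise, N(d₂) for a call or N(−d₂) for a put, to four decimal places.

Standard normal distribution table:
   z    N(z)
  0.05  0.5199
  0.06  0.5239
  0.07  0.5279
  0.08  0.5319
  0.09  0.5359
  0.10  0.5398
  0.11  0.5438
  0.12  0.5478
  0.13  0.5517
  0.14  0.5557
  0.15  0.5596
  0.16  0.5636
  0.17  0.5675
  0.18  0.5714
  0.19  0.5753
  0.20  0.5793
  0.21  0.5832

0.5438

T = 0.75;  σ√T = 0.4244
d₁ = [ln(238/242) + (0.079 + 0.49²/2)·0.75] / 0.4244 = [-0.0167 + 0.1493] / 0.4244 = 0.3125 which rounds to 0.31
d₂ = d₁ − σ√T = 0.3125 − 0.4244 = -0.1118 which rounds to -0.11
Pr(exercise) under Q = N(−d₂) = N(0.11) = 0.5438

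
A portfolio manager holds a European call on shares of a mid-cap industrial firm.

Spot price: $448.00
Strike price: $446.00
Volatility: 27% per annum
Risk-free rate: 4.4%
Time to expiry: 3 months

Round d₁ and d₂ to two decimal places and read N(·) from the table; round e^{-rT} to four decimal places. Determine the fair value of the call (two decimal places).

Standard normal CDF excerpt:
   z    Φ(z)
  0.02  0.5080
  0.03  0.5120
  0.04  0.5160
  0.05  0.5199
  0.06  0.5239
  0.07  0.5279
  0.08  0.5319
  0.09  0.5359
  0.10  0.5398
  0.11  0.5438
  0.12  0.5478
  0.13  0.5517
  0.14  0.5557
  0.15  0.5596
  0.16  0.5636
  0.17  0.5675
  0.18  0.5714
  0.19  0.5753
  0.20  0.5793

$26.64

σ√T = 0.27 × 0.5000 = 0.1350
ln(S/K) + (r + σ²/2)T = ln(448/446) + (0.044 + 0.27²/2)·0.25 = 0.0045 + 0.0201 = 0.0246
d₁ = 0.0246 / 0.1350 = 0.1821 → 0.18
d₂ = d₁ − σ√T = 0.1821 − 0.1350 = 0.0471 → 0.05
exp(−rT) = exp(−0.044·0.25) = 0.9891
N(d₁) = N(0.18) = 0.5714;  N(d₂) = N(0.05) = 0.5199
C = 448·0.5714 − 446·0.9891·0.5199 = 255.9872 − 229.3480 = 26.6392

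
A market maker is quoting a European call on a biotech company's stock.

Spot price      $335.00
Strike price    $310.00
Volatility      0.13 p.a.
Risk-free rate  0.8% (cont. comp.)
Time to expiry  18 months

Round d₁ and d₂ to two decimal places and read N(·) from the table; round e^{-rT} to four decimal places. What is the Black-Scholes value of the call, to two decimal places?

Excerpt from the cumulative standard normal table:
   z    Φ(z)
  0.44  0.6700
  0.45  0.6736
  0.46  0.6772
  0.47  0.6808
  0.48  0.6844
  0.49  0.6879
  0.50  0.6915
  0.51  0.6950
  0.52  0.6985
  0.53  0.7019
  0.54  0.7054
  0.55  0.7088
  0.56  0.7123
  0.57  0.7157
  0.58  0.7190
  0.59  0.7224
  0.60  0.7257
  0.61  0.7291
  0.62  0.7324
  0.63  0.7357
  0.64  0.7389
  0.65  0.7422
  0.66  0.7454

$37.89

σ√T = 0.13·√1.5 = 0.1592
d₁ = [ln(335/310) + (0.008 + 0.13²/2)·1.5] / 0.1592 = [0.0776 + 0.0247] / 0.1592 = 0.6421 ⇒ 0.64
d₂ = d₁ − σ√T = 0.6421 − 0.1592 = 0.4829 ⇒ 0.48
exp(−rT) = exp(−0.008·1.5) = 0.9881
C = 335·N(0.64) − 310·0.9881·N(0.48) = 335·0.7389 − 310·0.9881·0.6844 = 247.5315 − 209.6392 = 37.8923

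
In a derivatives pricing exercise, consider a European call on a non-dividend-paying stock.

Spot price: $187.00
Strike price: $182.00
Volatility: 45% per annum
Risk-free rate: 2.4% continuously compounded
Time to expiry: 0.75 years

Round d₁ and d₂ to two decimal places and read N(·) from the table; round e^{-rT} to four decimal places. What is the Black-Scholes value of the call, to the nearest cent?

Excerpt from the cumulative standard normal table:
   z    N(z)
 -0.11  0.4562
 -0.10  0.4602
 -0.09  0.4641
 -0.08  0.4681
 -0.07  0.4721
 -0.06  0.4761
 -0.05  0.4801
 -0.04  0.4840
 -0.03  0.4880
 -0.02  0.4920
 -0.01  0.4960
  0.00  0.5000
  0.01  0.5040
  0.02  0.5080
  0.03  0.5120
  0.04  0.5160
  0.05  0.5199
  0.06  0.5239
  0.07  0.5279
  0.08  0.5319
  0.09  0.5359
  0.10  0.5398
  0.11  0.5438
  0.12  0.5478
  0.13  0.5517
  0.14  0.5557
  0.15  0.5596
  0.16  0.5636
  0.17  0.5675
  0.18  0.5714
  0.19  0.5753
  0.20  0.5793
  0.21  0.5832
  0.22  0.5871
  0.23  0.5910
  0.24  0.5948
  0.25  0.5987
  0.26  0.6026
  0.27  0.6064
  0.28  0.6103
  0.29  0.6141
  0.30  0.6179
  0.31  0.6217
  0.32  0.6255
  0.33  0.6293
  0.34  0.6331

$32.58

σ√T = 0.45·√0.75 = 0.3897
d₁ = [ln(187/182) + (0.024 + 0.45²/2)·0.75] / 0.3897 = [0.0271 + 0.0939] / 0.3897 = 0.3106 which rounds to 0.31
d₂ = d₁ − σ√T = 0.3106 − 0.3897 = -0.0791 which rounds to -0.08
e^(−rT) = e^(−0.024·0.75) = 0.9822
N(d₁) = N(0.31) = 0.6217;  N(d₂) = N(-0.08) = 0.4681
C = 187·0.6217 − 182·0.9822·0.4681 = 116.2579 − 83.6777 = 32.5802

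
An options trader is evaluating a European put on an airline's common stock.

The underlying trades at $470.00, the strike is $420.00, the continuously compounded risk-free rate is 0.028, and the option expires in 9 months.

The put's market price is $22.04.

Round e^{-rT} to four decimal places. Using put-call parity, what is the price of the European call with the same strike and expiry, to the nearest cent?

exp(−rT) = exp(−0.028·0.75) = 0.9792
Put-call parity: C − P = S − K·e^(−rT) = 470 − 420·0.9792 = 470 − 411.2640 = 58.7360
C = P + (C − P) = 22.04 + (58.7360) = 80.7760

$80.78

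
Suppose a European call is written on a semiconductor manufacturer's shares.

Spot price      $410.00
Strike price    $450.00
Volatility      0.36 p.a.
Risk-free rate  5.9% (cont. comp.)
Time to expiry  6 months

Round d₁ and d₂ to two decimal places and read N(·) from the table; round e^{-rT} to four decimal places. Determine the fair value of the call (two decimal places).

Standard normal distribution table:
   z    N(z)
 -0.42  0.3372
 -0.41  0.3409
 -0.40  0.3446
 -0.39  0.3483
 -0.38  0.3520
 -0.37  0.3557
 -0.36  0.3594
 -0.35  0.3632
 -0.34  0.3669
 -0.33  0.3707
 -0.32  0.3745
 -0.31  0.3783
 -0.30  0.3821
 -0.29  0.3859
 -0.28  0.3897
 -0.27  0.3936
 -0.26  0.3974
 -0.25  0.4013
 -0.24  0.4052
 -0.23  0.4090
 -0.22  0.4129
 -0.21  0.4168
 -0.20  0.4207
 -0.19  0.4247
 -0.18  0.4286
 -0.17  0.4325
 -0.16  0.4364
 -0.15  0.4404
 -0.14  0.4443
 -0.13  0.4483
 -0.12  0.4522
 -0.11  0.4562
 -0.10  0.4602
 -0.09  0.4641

$31.61

σ√T = 0.36·√0.5 = 0.2546
d₁ = [ln(410/450) + (0.059 + 0.36²/2)·0.5] / 0.2546 = [-0.0931 + 0.0619] / 0.2546 = -0.1225 which rounds to -0.12
d₂ = d₁ − σ√T = -0.1225 − 0.2546 = -0.3771 which rounds to -0.38
exp(−rT) = exp(−0.059·0.5) = 0.9709
N(d₁) = N(-0.12) = 0.4522;  N(d₂) = N(-0.38) = 0.3520
C = 410·0.4522 − 450·0.9709·0.3520 = 185.4020 − 153.7906 = 31.6114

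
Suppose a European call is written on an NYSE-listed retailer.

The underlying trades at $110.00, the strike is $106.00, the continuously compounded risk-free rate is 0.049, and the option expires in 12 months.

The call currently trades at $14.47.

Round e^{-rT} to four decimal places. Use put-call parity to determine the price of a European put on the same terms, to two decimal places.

e^(−rT) = e^(−0.049·1) = 0.9522
Put-call parity: C − P = S − K·e^(−rT) = 110 − 106·0.9522 = 110 − 100.9332 = 9.0668
P = C − (C − P) = 14.47 − (9.0668) = 5.4032

$5.40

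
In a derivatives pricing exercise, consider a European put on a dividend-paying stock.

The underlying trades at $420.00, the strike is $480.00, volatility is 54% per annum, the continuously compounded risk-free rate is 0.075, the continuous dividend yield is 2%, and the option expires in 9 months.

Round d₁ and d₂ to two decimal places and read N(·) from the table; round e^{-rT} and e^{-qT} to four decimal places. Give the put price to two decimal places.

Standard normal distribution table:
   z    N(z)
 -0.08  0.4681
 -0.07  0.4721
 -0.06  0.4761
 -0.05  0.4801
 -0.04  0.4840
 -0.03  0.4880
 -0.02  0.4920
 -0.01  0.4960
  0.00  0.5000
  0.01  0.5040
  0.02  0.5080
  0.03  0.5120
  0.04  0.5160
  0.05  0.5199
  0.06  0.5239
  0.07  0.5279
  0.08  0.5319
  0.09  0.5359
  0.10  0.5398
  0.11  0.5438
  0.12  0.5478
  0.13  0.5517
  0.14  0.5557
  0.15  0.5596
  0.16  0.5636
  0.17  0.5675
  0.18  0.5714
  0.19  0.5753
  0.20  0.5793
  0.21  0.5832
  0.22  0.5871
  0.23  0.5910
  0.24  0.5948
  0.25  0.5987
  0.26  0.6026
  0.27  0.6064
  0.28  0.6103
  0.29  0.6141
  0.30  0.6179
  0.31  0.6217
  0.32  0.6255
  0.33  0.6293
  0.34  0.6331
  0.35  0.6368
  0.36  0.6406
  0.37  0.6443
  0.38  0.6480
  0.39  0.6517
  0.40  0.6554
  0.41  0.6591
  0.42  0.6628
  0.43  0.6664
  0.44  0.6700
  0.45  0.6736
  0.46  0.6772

$102.12

T = 0.75;  σ√T = 0.4677
d₁ = [ln(420/480) + (0.075 − 0.02 + ½·0.54²)·0.75] / (σ√T) = (-0.1335 + 0.1506) / 0.4677 = 0.0365 which rounds to 0.04
d₂ = 0.0365 − 0.4677 = -0.4312 which rounds to -0.43
exp(−qT) = exp(−0.02·0.75) = 0.9851;  exp(−rT) = exp(−0.075·0.75) = 0.9453
N(−d₂) = N(0.43) = 0.6664;  N(−d₁) = N(-0.04) = 0.4840
P = 480·0.9453·0.6664 − 420·0.9851·0.4840 = 302.3750 − 200.2511 = 102.1239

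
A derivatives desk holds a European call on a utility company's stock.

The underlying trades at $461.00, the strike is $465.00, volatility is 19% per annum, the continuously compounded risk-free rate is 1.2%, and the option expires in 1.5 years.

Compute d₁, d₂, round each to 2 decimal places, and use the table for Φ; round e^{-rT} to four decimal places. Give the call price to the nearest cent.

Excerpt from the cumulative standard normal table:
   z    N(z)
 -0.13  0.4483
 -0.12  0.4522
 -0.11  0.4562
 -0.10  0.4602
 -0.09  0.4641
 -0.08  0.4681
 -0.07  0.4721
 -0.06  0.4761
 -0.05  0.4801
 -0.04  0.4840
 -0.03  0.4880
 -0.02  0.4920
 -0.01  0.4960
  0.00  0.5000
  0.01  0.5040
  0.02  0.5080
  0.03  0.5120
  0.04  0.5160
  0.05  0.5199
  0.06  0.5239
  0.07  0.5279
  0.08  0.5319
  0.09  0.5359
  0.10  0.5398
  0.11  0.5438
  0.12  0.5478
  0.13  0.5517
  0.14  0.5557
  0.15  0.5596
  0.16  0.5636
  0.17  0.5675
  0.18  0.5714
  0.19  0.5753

$46.03

T = 1.5;  σ√T = 0.2327
d₁ = [ln(461/465) + (0.012 + ½·0.19²)·1.5] / (σ√T) = (-0.0086 + 0.0451) / 0.2327 = 0.1566 → 0.16
d₂ = 0.1566 − 0.2327 = -0.0761 → -0.08
e^(−rT) = e^(−0.012·1.5) = 0.9822
N(d₁) = N(0.16) = 0.5636;  N(d₂) = N(-0.08) = 0.4681
C = 461·0.5636 − 465·0.9822·0.4681 = 259.8196 − 213.7920 = 46.0276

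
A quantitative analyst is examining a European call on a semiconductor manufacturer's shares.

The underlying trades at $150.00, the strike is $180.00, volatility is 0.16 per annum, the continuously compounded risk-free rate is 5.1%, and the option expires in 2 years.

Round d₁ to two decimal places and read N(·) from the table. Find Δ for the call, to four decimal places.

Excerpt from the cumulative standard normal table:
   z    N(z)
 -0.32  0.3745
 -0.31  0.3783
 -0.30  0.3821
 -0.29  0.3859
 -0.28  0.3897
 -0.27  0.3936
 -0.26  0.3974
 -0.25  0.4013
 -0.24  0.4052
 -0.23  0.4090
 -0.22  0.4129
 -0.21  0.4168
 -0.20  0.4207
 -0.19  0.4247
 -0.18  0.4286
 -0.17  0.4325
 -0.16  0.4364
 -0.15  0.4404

T = 2;  σ√T = 0.2263
ln(S/K) + (r + σ²/2)T = ln(150/180) + (0.051 + 0.16²/2)·2 = -0.1823 + 0.1276 = -0.0547
d₁ = -0.0547 / 0.2263 = -0.2418 which rounds to -0.24
N(d₁) = N(-0.24) = 0.4052
Δ_call = N(d₁) = 0.4052

0.4052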